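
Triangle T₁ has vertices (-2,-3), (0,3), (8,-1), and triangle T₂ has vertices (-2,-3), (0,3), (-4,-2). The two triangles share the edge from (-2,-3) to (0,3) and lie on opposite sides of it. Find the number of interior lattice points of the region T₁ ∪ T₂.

The union is the simple quadrilateral with vertices (-2,-3), (8,-1), (0,3), (-4,-2) in order.
The shoelace formula gives twice the area as |((-2)·(-1) − 8·(-3)) + (8·3 − 0·(-1)) + (0·(-2) − (-4)·3) + ((-4)·(-3) − (-2)·(-2))| = 70, so the area is 35.
Summing gcd(|Δx|,|Δy|) over the edges gives the boundary count: gcd(10,2) + gcd(8,4) + gcd(4,5) + gcd(2,1) = 2+4+1+1 = 8.
By Pick's theorem I = A − B/2 + 1 = 35 − 8/2 + 1 = 32.

32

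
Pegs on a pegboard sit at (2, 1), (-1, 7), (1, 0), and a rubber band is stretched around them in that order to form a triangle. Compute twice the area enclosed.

9

By the shoelace formula, twice the signed area is |[2·7 − (-1)·1] + [(-1)·0 − 1·7] + [1·1 − 2·0]| = 9, so the area is 4.5.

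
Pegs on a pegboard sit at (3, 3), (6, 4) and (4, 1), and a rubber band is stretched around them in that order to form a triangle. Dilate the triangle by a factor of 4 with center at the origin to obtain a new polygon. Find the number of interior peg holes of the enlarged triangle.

By the shoelace formula, twice the signed area is |(3·4 − 6·3) + (6·1 − 4·4) + (4·3 − 3·1)| = 7, so the area is 3.5.
Along each edge there are gcd(|Δx|,|Δy|)+1 lattice points, so counting each shared vertex once the boundary has gcd(3,1) + gcd(2,3) + gcd(1,2) = 1+1+1 = 3.
Scaling by 4 multiplies the area by 4² = 16 (so the new area is 56) and multiplies the boundary lattice-point count by 4, giving 12.
By Pick's theorem, the interior count of the dilated polygon is 56 − 12/2 + 1 = 51.

51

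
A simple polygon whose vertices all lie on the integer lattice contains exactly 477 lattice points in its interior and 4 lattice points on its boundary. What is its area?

By Pick's theorem, A = I + B/2 − 1 = 477 + 4/2 − 1 = 478.

478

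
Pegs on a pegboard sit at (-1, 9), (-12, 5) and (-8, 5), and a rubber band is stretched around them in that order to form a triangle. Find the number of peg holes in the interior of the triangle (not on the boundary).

By the shoelace formula, twice the signed area is |[(-1)·5 − (-12)·9] + [(-12)·5 − (-8)·5] + [(-8)·9 − (-1)·5]| = 16, so the area is 8.
Along each edge there are gcd(|Δx|,|Δy|)+1 lattice points, so counting each shared vertex once the boundary has gcd(11,4) + gcd(4,0) + gcd(7,4) = 1+4+1 = 6.
Pick's theorem gives I = A − B/2 + 1 = 8 − 6/2 + 1 = 6.

6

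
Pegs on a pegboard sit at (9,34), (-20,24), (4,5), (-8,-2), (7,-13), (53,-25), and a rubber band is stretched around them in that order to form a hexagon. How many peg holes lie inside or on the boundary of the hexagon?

1700

The shoelace formula gives twice the area as |[9·24 − (-20)·34] + [(-20)·5 − 4·24] + [4·(-2) − (-8)·5] + [(-8)·(-13) − 7·(-2)] + [7·(-25) − 53·(-13)] + [53·34 − 9·(-25)]| = 3391, so the area is 3391/2.
Along each edge there are gcd(|Δx|,|Δy|)+1 lattice points, so counting each shared vertex once the boundary has gcd(29,10) + gcd(24,19) + gcd(12,7) + gcd(15,11) + gcd(46,12) + gcd(44,59) = 1+1+1+1+2+1 = 7.
Pick's theorem gives I = A − B/2 + 1 = 3391/2 − 7/2 + 1 = 1693, so the closed region contains I + B = 1693 + 7 = 1700 lattice points.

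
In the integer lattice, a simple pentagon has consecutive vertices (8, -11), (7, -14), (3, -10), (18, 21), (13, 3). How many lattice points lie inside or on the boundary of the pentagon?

The shoelace formula gives twice the area as |[8·(-14) − 7·(-11)] + [7·(-10) − 3·(-14)] + [3·21 − 18·(-10)] + [18·3 − 13·21] + [13·(-11) − 8·3]| = 206, so the area is 103.
Along each edge there are gcd(|Δx|,|Δy|)+1 lattice points, so counting each shared vertex once the boundary has gcd(1,3) + gcd(4,4) + gcd(15,31) + gcd(5,18) + gcd(5,14) = 1+4+1+1+1 = 8.
Pick's theorem gives I = A − B/2 + 1 = 103 − 8/2 + 1 = 100, so the closed region contains I + B = 100 + 8 = 108 lattice points.

108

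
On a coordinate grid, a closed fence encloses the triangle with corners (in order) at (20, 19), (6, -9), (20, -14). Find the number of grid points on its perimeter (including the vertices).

48

Along each edge there are gcd(|Δx|,|Δy|)+1 lattice points, so counting each shared vertex once the boundary has gcd(14,28) + gcd(14,5) + gcd(0,33) = 14+1+33 = 48.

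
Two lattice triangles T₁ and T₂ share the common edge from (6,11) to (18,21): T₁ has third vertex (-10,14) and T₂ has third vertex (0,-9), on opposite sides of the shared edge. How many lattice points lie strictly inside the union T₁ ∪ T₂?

181

The union is the simple quadrilateral with vertices (6,11), (-10,14), (18,21), (0,-9) in order.
By the shoelace formula, twice the signed area is |[6·14 − (-10)·11] + [(-10)·21 − 18·14] + [18·(-9) − 0·21] + [0·11 − 6·(-9)]| = 376, so the area is 188.
The number of boundary lattice points is Σ gcd(|Δx|,|Δy|) = gcd(16,3) + gcd(28,7) + gcd(18,30) + gcd(6,20) = 1+7+6+2 = 16.
By Pick's theorem I = A − B/2 + 1 = 188 − 16/2 + 1 = 181.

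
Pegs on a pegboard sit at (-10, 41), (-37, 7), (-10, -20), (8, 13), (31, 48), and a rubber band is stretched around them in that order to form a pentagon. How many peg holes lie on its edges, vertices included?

Along each edge there are gcd(|Δx|,|Δy|)+1 lattice points, so counting each shared vertex once the boundary has gcd(27,34) + gcd(27,27) + gcd(18,33) + gcd(23,35) + gcd(41,7) = 1+27+3+1+1 = 33.

33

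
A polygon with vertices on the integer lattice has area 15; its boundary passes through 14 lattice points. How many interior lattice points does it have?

9

From Pick's theorem, I = A − B/2 + 1 = 15 − 14/2 + 1 = 9.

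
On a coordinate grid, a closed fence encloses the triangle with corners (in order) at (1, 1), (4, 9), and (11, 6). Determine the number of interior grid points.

30

Using the shoelace formula, 2A = |[1·9 − 4·1] + [4·6 − 11·9] + [11·1 − 1·6]| = 65, so the area is 32.5.
Along each edge there are gcd(|Δx|,|Δy|)+1 lattice points, so counting each shared vertex once the boundary has gcd(3,8) + gcd(7,3) + gcd(10,5) = 1+1+5 = 7.
Pick's theorem gives I = A − B/2 + 1 = 32.5 − 7/2 + 1 = 30.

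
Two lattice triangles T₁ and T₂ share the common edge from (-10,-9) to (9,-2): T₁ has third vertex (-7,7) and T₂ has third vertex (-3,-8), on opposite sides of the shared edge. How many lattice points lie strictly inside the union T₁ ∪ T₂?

The union is the simple quadrilateral with vertices (-10,-9), (-7,7), (9,-2), (-3,-8) in order.
Using the shoelace formula, 2A = |((-10)·7 − (-7)·(-9)) + ((-7)·(-2) − 9·7) + (9·(-8) − (-3)·(-2)) + ((-3)·(-9) − (-10)·(-8))| = 313, so the area is 313/2.
Summing gcd(|Δx|,|Δy|) over the edges gives the boundary count: gcd(3,16) + gcd(16,9) + gcd(12,6) + gcd(7,1) = 1+1+6+1 = 9.
By Pick's theorem I = A − B/2 + 1 = 313/2 − 9/2 + 1 = 153.

153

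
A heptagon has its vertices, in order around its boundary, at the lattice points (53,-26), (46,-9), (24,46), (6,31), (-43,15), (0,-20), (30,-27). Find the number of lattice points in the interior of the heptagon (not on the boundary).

The shoelace formula gives twice the area as |(53·(-9) − 46·(-26)) + (46·46 − 24·(-9)) + (24·31 − 6·46) + (6·15 − (-43)·31) + ((-43)·(-20) − 0·15) + (0·(-27) − 30·(-20)) + (30·(-26) − 53·(-27))| = 7053, so the area is 7053/2.
The number of boundary lattice points is Σ gcd(|Δx|,|Δy|) = gcd(7,17) + gcd(22,55) + gcd(18,15) + gcd(49,16) + gcd(43,35) + gcd(30,7) + gcd(23,1) = 1+11+3+1+1+1+1 = 19.
Pick's theorem gives I = A − B/2 + 1 = 7053/2 − 19/2 + 1 = 3518.

3518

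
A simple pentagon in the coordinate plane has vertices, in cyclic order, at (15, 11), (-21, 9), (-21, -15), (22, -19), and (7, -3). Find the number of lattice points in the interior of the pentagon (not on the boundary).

880

The shoelace formula gives twice the area as |[15·9 − (-21)·11] + [(-21)·(-15) − (-21)·9] + [(-21)·(-19) − 22·(-15)] + [22·(-3) − 7·(-19)] + [7·11 − 15·(-3)]| = 1788, so the area is 894.
The number of boundary lattice points is Σ gcd(|Δx|,|Δy|) = gcd(36,2) + gcd(0,24) + gcd(43,4) + gcd(15,16) + gcd(8,14) = 2+24+1+1+2 = 30.
By Pick's theorem A = I + B/2 − 1, so I = 894 − 30/2 + 1 = 880.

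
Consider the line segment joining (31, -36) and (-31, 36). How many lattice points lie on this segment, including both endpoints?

The number of lattice points on a segment between lattice points is gcd(|Δx|,|Δy|) + 1 = gcd(62,72) + 1 = 2 + 1 = 3.

3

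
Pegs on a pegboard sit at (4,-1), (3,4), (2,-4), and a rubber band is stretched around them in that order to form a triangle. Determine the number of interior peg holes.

6

The shoelace formula gives twice the area as |(4·4 − 3·(-1)) + (3·(-4) − 2·4) + (2·(-1) − 4·(-4))| = 13, so the area is 6.5.
Along each edge there are gcd(|Δx|,|Δy|)+1 lattice points, so counting each shared vertex once the boundary has gcd(1,5) + gcd(1,8) + gcd(2,3) = 1+1+1 = 3.
Pick's theorem gives I = A − B/2 + 1 = 6.5 − 3/2 + 1 = 6.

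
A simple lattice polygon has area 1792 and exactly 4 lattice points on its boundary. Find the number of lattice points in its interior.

1791

Pick's theorem A = I + B/2 − 1 rearranges to I = A − B/2 + 1 = 1792 − 4/2 + 1 = 1791.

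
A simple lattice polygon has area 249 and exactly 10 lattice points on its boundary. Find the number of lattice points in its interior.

From Pick's theorem, I = A − B/2 + 1 = 249 − 10/2 + 1 = 245.

245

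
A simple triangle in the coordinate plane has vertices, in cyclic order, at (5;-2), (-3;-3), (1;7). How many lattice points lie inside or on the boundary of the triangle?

Using the shoelace formula, 2A = |(5·(-3) − (-3)·(-2)) + ((-3)·7 − 1·(-3)) + (1·(-2) − 5·7)| = 76, so the area is 38.
Summing gcd(|Δx|,|Δy|) over the edges gives the boundary count: gcd(8,1) + gcd(4,10) + gcd(4,9) = 1+2+1 = 4.
Pick's theorem gives I = A − B/2 + 1 = 38 − 4/2 + 1 = 37, so the closed region contains I + B = 37 + 4 = 41 lattice points.

41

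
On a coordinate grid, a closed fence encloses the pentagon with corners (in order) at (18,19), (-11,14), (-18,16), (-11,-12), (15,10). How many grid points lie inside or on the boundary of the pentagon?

560

By the shoelace formula, twice the signed area is |[18·14 − (-11)·19] + [(-11)·16 − (-18)·14] + [(-18)·(-12) − (-11)·16] + [(-11)·10 − 15·(-12)] + [15·19 − 18·10]| = 1104, so the area is 552.
Along each edge there are gcd(|Δx|,|Δy|)+1 lattice points, so counting each shared vertex once the boundary has gcd(29,5) + gcd(7,2) + gcd(7,28) + gcd(26,22) + gcd(3,9) = 1+1+7+2+3 = 14.
Pick's theorem gives I = A − B/2 + 1 = 552 − 14/2 + 1 = 546, so the closed region contains I + B = 546 + 14 = 560 lattice points.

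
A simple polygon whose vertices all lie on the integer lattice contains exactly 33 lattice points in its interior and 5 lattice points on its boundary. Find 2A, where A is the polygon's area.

Pick's theorem states A = I + B/2 − 1, so A = 33 + 5/2 − 1 = 69/2.
Hence 2A = 69.

69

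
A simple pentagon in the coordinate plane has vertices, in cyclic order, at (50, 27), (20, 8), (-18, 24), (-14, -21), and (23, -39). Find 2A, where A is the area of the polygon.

4798

By the shoelace formula, twice the signed area is |(50·8 − 20·27) + (20·24 − (-18)·8) + ((-18)·(-21) − (-14)·24) + ((-14)·(-39) − 23·(-21)) + (23·27 − 50·(-39))| = 4798, so the area is 2399.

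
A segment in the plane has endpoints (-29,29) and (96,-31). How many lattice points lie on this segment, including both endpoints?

The number of lattice points on a segment between lattice points is gcd(|Δx|,|Δy|) + 1 = gcd(125,60) + 1 = 5 + 1 = 6.

6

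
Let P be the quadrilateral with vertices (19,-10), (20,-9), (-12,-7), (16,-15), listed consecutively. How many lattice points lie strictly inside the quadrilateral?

96

The shoelace formula gives twice the area as |(19·(-9) − 20·(-10)) + (20·(-7) − (-12)·(-9)) + ((-12)·(-15) − 16·(-7)) + (16·(-10) − 19·(-15))| = 198, so the area is 99.
The number of boundary lattice points is Σ gcd(|Δx|,|Δy|) = gcd(1,1) + gcd(32,2) + gcd(28,8) + gcd(3,5) = 1+2+4+1 = 8.
Pick's theorem gives I = A − B/2 + 1 = 99 − 8/2 + 1 = 96.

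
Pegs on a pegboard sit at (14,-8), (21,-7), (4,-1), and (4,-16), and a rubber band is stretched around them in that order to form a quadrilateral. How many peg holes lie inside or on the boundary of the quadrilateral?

By the shoelace formula, twice the signed area is |[14·(-7) − 21·(-8)] + [21·(-1) − 4·(-7)] + [4·(-16) − 4·(-1)] + [4·(-8) − 14·(-16)]| = 209, so the area is 209/2.
The number of boundary lattice points is Σ gcd(|Δx|,|Δy|) = gcd(7,1) + gcd(17,6) + gcd(0,15) + gcd(10,8) = 1+1+15+2 = 19.
Pick's theorem gives I = A − B/2 + 1 = 209/2 − 19/2 + 1 = 96, so the closed region contains I + B = 96 + 19 = 115 lattice points.

115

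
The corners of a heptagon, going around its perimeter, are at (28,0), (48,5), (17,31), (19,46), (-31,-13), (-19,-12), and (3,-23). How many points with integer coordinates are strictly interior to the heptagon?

2069

Using the shoelace formula, 2A = |[28·5 − 48·0] + [48·31 − 17·5] + [17·46 − 19·31] + [19·(-13) − (-31)·46] + [(-31)·(-12) − (-19)·(-13)] + [(-19)·(-23) − 3·(-12)] + [3·0 − 28·(-23)]| = 4157, so the area is 4157/2.
Summing gcd(|Δx|,|Δy|) over the edges gives the boundary count: gcd(20,5) + gcd(31,26) + gcd(2,15) + gcd(50,59) + gcd(12,1) + gcd(22,11) + gcd(25,23) = 5+1+1+1+1+11+1 = 21.
Pick's theorem gives I = A − B/2 + 1 = 4157/2 − 21/2 + 1 = 2069.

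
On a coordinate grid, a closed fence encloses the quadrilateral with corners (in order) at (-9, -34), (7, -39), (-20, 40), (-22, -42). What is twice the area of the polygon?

2179

Using the shoelace formula, 2A = |((-9)·(-39) − 7·(-34)) + (7·40 − (-20)·(-39)) + ((-20)·(-42) − (-22)·40) + ((-22)·(-34) − (-9)·(-42))| = 2179, so the area is 1089.5.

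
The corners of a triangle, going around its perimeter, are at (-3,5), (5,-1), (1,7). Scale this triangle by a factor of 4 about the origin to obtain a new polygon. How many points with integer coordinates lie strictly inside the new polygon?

The shoelace formula gives twice the area as |((-3)·(-1) − 5·5) + (5·7 − 1·(-1)) + (1·5 − (-3)·7)| = 40, so the area is 20.
The number of boundary lattice points is Σ gcd(|Δx|,|Δy|) = gcd(8,6) + gcd(4,8) + gcd(4,2) = 2+4+2 = 8.
Scaling by 4 multiplies the area by 4² = 16 (so the new area is 320) and multiplies the boundary lattice-point count by 4, giving 32.
By Pick's theorem, the interior count of the dilated polygon is 320 − 32/2 + 1 = 305.

305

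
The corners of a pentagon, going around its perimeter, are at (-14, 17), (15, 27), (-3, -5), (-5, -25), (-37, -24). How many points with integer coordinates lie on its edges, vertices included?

7

Summing gcd(|Δx|,|Δy|) over the edges gives the boundary count: gcd(29,10) + gcd(18,32) + gcd(2,20) + gcd(32,1) + gcd(23,41) = 1+2+2+1+1 = 7.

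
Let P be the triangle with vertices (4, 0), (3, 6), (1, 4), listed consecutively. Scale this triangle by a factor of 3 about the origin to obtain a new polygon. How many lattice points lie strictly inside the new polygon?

Using the shoelace formula, 2A = |[4·6 − 3·0] + [3·4 − 1·6] + [1·0 − 4·4]| = 14, so the area is 7.
The number of boundary lattice points is Σ gcd(|Δx|,|Δy|) = gcd(1,6) + gcd(2,2) + gcd(3,4) = 1+2+1 = 4.
Scaling by 3 multiplies the area by 3² = 9 (so the new area is 63) and multiplies the boundary lattice-point count by 3, giving 12.
By Pick's theorem, the interior count of the dilated polygon is 63 − 12/2 + 1 = 58.

58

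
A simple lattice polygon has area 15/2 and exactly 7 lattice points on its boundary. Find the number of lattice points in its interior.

Pick's theorem A = I + B/2 − 1 rearranges to I = A − B/2 + 1 = 15/2 − 7/2 + 1 = 5.

5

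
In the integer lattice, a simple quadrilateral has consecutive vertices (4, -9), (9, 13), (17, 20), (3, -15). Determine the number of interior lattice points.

91

The shoelace formula gives twice the area as |(4·13 − 9·(-9)) + (9·20 − 17·13) + (17·(-15) − 3·20) + (3·(-9) − 4·(-15))| = 190, so the area is 95.
The number of boundary lattice points is Σ gcd(|Δx|,|Δy|) = gcd(5,22) + gcd(8,7) + gcd(14,35) + gcd(1,6) = 1+1+7+1 = 10.
By Pick's theorem A = I + B/2 − 1, so I = 95 − 10/2 + 1 = 91.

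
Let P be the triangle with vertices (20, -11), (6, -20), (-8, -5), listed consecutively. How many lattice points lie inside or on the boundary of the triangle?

By the shoelace formula, twice the signed area is |[20·(-20) − 6·(-11)] + [6·(-5) − (-8)·(-20)] + [(-8)·(-11) − 20·(-5)]| = 336, so the area is 168.
Along each edge there are gcd(|Δx|,|Δy|)+1 lattice points, so counting each shared vertex once the boundary has gcd(14,9) + gcd(14,15) + gcd(28,6) = 1+1+2 = 4.
Pick's theorem gives I = A − B/2 + 1 = 168 − 4/2 + 1 = 167, so the closed region contains I + B = 167 + 4 = 171 lattice points.

171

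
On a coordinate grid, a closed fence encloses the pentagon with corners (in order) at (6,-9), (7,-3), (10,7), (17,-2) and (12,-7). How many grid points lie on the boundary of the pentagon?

The number of boundary lattice points is Σ gcd(|Δx|,|Δy|) = gcd(1,6) + gcd(3,10) + gcd(7,9) + gcd(5,5) + gcd(6,2) = 1+1+1+5+2 = 10.

10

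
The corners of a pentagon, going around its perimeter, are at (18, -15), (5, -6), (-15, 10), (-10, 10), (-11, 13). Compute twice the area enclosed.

212

The shoelace formula gives twice the area as |(18·(-6) − 5·(-15)) + (5·10 − (-15)·(-6)) + ((-15)·10 − (-10)·10) + ((-10)·13 − (-11)·10) + ((-11)·(-15) − 18·13)| = 212, so the area is 106.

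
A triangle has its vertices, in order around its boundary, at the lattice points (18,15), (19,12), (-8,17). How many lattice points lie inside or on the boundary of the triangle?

41

Using the shoelace formula, 2A = |[18·12 − 19·15] + [19·17 − (-8)·12] + [(-8)·15 − 18·17]| = 76, so the area is 38.
The number of boundary lattice points is Σ gcd(|Δx|,|Δy|) = gcd(1,3) + gcd(27,5) + gcd(26,2) = 1+1+2 = 4.
Pick's theorem gives I = A − B/2 + 1 = 38 − 4/2 + 1 = 37, so the closed region contains I + B = 37 + 4 = 41 lattice points.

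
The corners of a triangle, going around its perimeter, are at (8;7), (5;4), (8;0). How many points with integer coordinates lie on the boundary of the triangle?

The number of boundary lattice points is Σ gcd(|Δx|,|Δy|) = gcd(3,3) + gcd(3,4) + gcd(0,7) = 3+1+7 = 11.

11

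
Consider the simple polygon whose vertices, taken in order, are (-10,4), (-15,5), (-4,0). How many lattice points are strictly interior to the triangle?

Using the shoelace formula, 2A = |[(-10)·5 − (-15)·4] + [(-15)·0 − (-4)·5] + [(-4)·4 − (-10)·0]| = 14, so the area is 7.
Summing gcd(|Δx|,|Δy|) over the edges gives the boundary count: gcd(5,1) + gcd(11,5) + gcd(6,4) = 1+1+2 = 4.
By Pick's theorem A = I + B/2 − 1, so I = 7 − 4/2 + 1 = 6.

6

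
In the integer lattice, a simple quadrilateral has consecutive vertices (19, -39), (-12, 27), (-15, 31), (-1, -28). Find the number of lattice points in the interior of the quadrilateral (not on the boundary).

By the shoelace formula, twice the signed area is |(19·27 − (-12)·(-39)) + ((-12)·31 − (-15)·27) + ((-15)·(-28) − (-1)·31) + ((-1)·(-39) − 19·(-28))| = 1100, so the area is 550.
Along each edge there are gcd(|Δx|,|Δy|)+1 lattice points, so counting each shared vertex once the boundary has gcd(31,66) + gcd(3,4) + gcd(14,59) + gcd(20,11) = 1+1+1+1 = 4.
Pick's theorem gives I = A − B/2 + 1 = 550 − 4/2 + 1 = 549.

549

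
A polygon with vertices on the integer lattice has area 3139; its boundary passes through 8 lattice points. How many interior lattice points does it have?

3136

From Pick's theorem, I = A − B/2 + 1 = 3139 − 8/2 + 1 = 3136.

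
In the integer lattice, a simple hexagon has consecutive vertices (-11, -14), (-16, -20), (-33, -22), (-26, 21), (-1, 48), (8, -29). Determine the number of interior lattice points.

By the shoelace formula, twice the signed area is |((-11)·(-20) − (-16)·(-14)) + ((-16)·(-22) − (-33)·(-20)) + ((-33)·21 − (-26)·(-22)) + ((-26)·48 − (-1)·21) + ((-1)·(-29) − 8·48) + (8·(-14) − (-11)·(-29))| = 3590, so the area is 1795.
The number of boundary lattice points is Σ gcd(|Δx|,|Δy|) = gcd(5,6) + gcd(17,2) + gcd(7,43) + gcd(25,27) + gcd(9,77) + gcd(19,15) = 1+1+1+1+1+1 = 6.
Pick's theorem gives I = A − B/2 + 1 = 1795 − 6/2 + 1 = 1793.

1793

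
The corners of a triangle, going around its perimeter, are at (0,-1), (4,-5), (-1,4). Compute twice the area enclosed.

The shoelace formula gives twice the area as |(0·(-5) − 4·(-1)) + (4·4 − (-1)·(-5)) + ((-1)·(-1) − 0·4)| = 16, so the area is 8.

16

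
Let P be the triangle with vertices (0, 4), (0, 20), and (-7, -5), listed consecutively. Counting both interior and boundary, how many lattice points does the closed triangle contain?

66

By the shoelace formula, twice the signed area is |(0·20 − 0·4) + (0·(-5) − (-7)·20) + ((-7)·4 − 0·(-5))| = 112, so the area is 56.
Along each edge there are gcd(|Δx|,|Δy|)+1 lattice points, so counting each shared vertex once the boundary has gcd(0,16) + gcd(7,25) + gcd(7,9) = 16+1+1 = 18.
Pick's theorem gives I = A − B/2 + 1 = 56 − 18/2 + 1 = 48, so the closed region contains I + B = 48 + 18 = 66 lattice points.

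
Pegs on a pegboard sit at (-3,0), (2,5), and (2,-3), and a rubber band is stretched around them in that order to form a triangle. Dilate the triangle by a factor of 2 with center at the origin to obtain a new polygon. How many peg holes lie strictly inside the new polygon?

67

Using the shoelace formula, 2A = |[(-3)·5 − 2·0] + [2·(-3) − 2·5] + [2·0 − (-3)·(-3)]| = 40, so the area is 20.
The number of boundary lattice points is Σ gcd(|Δx|,|Δy|) = gcd(5,5) + gcd(0,8) + gcd(5,3) = 5+8+1 = 14.
Scaling by 2 multiplies the area by 2² = 4 (so the new area is 80) and multiplies the boundary lattice-point count by 2, giving 28.
By Pick's theorem, the interior count of the dilated polygon is 80 − 28/2 + 1 = 67.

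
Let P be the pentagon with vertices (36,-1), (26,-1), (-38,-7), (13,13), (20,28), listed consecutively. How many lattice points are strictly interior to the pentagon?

Using the shoelace formula, 2A = |[36·(-1) − 26·(-1)] + [26·(-7) − (-38)·(-1)] + [(-38)·13 − 13·(-7)] + [13·28 − 20·13] + [20·(-1) − 36·28]| = 1557, so the area is 1557/2.
Along each edge there are gcd(|Δx|,|Δy|)+1 lattice points, so counting each shared vertex once the boundary has gcd(10,0) + gcd(64,6) + gcd(51,20) + gcd(7,15) + gcd(16,29) = 10+2+1+1+1 = 15.
By Pick's theorem A = I + B/2 − 1, so I = 1557/2 − 15/2 + 1 = 772.

772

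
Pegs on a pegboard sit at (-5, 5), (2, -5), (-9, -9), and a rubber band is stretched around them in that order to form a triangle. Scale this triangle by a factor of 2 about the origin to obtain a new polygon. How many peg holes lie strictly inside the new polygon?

273

By the shoelace formula, twice the signed area is |[(-5)·(-5) − 2·5] + [2·(-9) − (-9)·(-5)] + [(-9)·5 − (-5)·(-9)]| = 138, so the area is 69.
The number of boundary lattice points is Σ gcd(|Δx|,|Δy|) = gcd(7,10) + gcd(11,4) + gcd(4,14) = 1+1+2 = 4.
Scaling by 2 multiplies the area by 2² = 4 (so the new area is 276) and multiplies the boundary lattice-point count by 2, giving 8.
By Pick's theorem, the interior count of the dilated polygon is 276 − 8/2 + 1 = 273.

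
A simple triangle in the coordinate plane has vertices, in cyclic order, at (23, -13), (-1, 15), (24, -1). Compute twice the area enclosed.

The shoelace formula gives twice the area as |(23·15 − (-1)·(-13)) + ((-1)·(-1) − 24·15) + (24·(-13) − 23·(-1))| = 316, so the area is 158.

316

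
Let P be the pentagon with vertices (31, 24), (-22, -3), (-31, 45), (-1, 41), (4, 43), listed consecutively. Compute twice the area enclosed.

The shoelace formula gives twice the area as |[31·(-3) − (-22)·24] + [(-22)·45 − (-31)·(-3)] + [(-31)·41 − (-1)·45] + [(-1)·43 − 4·41] + [4·24 − 31·43]| = 3318, so the area is 1659.

3318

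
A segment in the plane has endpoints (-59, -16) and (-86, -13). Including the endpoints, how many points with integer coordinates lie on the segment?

The number of lattice points on a segment between lattice points is gcd(|Δx|,|Δy|) + 1 = gcd(27,3) + 1 = 3 + 1 = 4.

4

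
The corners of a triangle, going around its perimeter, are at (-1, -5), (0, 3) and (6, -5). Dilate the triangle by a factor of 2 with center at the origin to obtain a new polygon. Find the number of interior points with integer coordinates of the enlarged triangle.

103

The shoelace formula gives twice the area as |((-1)·3 − 0·(-5)) + (0·(-5) − 6·3) + (6·(-5) − (-1)·(-5))| = 56, so the area is 28.
Along each edge there are gcd(|Δx|,|Δy|)+1 lattice points, so counting each shared vertex once the boundary has gcd(1,8) + gcd(6,8) + gcd(7,0) = 1+2+7 = 10.
Scaling by 2 multiplies the area by 2² = 4 (so the new area is 112) and multiplies the boundary lattice-point count by 2, giving 20.
By Pick's theorem, the interior count of the dilated polygon is 112 − 20/2 + 1 = 103.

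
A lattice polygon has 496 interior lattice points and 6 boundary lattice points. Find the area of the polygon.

Pick's theorem states A = I + B/2 − 1, so A = 496 + 6/2 − 1 = 498.

498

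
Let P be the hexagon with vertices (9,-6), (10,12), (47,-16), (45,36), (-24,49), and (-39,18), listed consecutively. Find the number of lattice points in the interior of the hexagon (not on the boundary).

The shoelace formula gives twice the area as |[9·12 − 10·(-6)] + [10·(-16) − 47·12] + [47·36 − 45·(-16)] + [45·49 − (-24)·36] + [(-24)·18 − (-39)·49] + [(-39)·(-6) − 9·18]| = 6476, so the area is 3238.
Summing gcd(|Δx|,|Δy|) over the edges gives the boundary count: gcd(1,18) + gcd(37,28) + gcd(2,52) + gcd(69,13) + gcd(15,31) + gcd(48,24) = 1+1+2+1+1+24 = 30.
Pick's theorem gives I = A − B/2 + 1 = 3238 − 30/2 + 1 = 3224.

3224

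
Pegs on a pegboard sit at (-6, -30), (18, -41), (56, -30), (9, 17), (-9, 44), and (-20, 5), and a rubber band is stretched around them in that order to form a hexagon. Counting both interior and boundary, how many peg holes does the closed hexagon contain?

2923

Using the shoelace formula, 2A = |[(-6)·(-41) − 18·(-30)] + [18·(-30) − 56·(-41)] + [56·17 − 9·(-30)] + [9·44 − (-9)·17] + [(-9)·5 − (-20)·44] + [(-20)·(-30) − (-6)·5]| = 5778, so the area is 2889.
The number of boundary lattice points is Σ gcd(|Δx|,|Δy|) = gcd(24,11) + gcd(38,11) + gcd(47,47) + gcd(18,27) + gcd(11,39) + gcd(14,35) = 1+1+47+9+1+7 = 66.
Pick's theorem gives I = A − B/2 + 1 = 2889 − 66/2 + 1 = 2857, so the closed region contains I + B = 2857 + 66 = 2923 lattice points.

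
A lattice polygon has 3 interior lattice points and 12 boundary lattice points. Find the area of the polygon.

8

Pick's theorem states A = I + B/2 − 1, so A = 3 + 12/2 − 1 = 8.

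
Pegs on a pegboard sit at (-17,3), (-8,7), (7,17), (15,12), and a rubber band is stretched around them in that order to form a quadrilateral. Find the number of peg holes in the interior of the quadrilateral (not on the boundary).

98

The shoelace formula gives twice the area as |[(-17)·7 − (-8)·3] + [(-8)·17 − 7·7] + [7·12 − 15·17] + [15·3 − (-17)·12]| = 202, so the area is 101.
The number of boundary lattice points is Σ gcd(|Δx|,|Δy|) = gcd(9,4) + gcd(15,10) + gcd(8,5) + gcd(32,9) = 1+5+1+1 = 8.
Pick's theorem gives I = A − B/2 + 1 = 101 − 8/2 + 1 = 98.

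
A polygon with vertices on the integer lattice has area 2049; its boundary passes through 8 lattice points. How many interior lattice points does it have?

2046

From Pick's theorem, I = A − B/2 + 1 = 2049 − 8/2 + 1 = 2046.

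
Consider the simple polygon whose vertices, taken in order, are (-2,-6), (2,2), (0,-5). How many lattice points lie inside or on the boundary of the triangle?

10

By the shoelace formula, twice the signed area is |[(-2)·2 − 2·(-6)] + [2·(-5) − 0·2] + [0·(-6) − (-2)·(-5)]| = 12, so the area is 6.
Summing gcd(|Δx|,|Δy|) over the edges gives the boundary count: gcd(4,8) + gcd(2,7) + gcd(2,1) = 4+1+1 = 6.
Pick's theorem gives I = A − B/2 + 1 = 6 − 6/2 + 1 = 4, so the closed region contains I + B = 4 + 6 = 10 lattice points.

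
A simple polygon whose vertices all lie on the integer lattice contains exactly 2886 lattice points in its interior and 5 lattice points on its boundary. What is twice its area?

By Pick's theorem, A = I + B/2 − 1 = 2886 + 5/2 − 1 = 5775/2.
Hence 2A = 5775.

5775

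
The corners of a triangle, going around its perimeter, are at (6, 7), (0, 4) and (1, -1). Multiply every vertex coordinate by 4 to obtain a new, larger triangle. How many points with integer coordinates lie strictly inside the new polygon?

The shoelace formula gives twice the area as |(6·4 − 0·7) + (0·(-1) − 1·4) + (1·7 − 6·(-1))| = 33, so the area is 16.5.
The number of boundary lattice points is Σ gcd(|Δx|,|Δy|) = gcd(6,3) + gcd(1,5) + gcd(5,8) = 3+1+1 = 5.
Scaling by 4 multiplies the area by 4² = 16 (so the new area is 264) and multiplies the boundary lattice-point count by 4, giving 20.
By Pick's theorem, the interior count of the dilated polygon is 264 − 20/2 + 1 = 255.

255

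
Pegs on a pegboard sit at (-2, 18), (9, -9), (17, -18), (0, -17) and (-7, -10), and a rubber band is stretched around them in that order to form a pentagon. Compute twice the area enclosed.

By the shoelace formula, twice the signed area is |((-2)·(-9) − 9·18) + (9·(-18) − 17·(-9)) + (17·(-17) − 0·(-18)) + (0·(-10) − (-7)·(-17)) + ((-7)·18 − (-2)·(-10))| = 707, so the area is 353.5.

707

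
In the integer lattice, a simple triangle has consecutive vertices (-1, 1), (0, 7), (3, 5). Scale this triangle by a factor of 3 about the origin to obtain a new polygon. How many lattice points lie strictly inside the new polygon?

82

The shoelace formula gives twice the area as |((-1)·7 − 0·1) + (0·5 − 3·7) + (3·1 − (-1)·5)| = 20, so the area is 10.
Summing gcd(|Δx|,|Δy|) over the edges gives the boundary count: gcd(1,6) + gcd(3,2) + gcd(4,4) = 1+1+4 = 6.
Scaling by 3 multiplies the area by 3² = 9 (so the new area is 90) and multiplies the boundary lattice-point count by 3, giving 18.
By Pick's theorem, the interior count of the dilated polygon is 90 − 18/2 + 1 = 82.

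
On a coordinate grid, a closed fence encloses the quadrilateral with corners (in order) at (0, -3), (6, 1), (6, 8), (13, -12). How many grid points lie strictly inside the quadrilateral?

The shoelace formula gives twice the area as |[0·1 − 6·(-3)] + [6·8 − 6·1] + [6·(-12) − 13·8] + [13·(-3) − 0·(-12)]| = 155, so the area is 77.5.
Summing gcd(|Δx|,|Δy|) over the edges gives the boundary count: gcd(6,4) + gcd(0,7) + gcd(7,20) + gcd(13,9) = 2+7+1+1 = 11.
Pick's theorem gives I = A − B/2 + 1 = 77.5 − 11/2 + 1 = 73.

73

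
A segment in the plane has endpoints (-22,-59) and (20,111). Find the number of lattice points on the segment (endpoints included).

The number of lattice points on a segment between lattice points is gcd(|Δx|,|Δy|) + 1 = gcd(42,170) + 1 = 2 + 1 = 3.

3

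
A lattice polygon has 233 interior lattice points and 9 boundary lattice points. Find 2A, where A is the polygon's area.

By Pick's theorem, A = I + B/2 − 1 = 233 + 9/2 − 1 = 473/2.
Hence 2A = 473.

473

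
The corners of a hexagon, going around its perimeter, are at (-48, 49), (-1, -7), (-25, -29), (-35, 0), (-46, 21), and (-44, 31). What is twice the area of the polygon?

Using the shoelace formula, 2A = |((-48)·(-7) − (-1)·49) + ((-1)·(-29) − (-25)·(-7)) + ((-25)·0 − (-35)·(-29)) + ((-35)·21 − (-46)·0) + ((-46)·31 − (-44)·21) + ((-44)·49 − (-48)·31)| = 2681, so the area is 1340.5.

2681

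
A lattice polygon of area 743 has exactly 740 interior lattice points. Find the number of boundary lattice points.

Pick's theorem gives A = I + B/2 − 1, so B = 2(A − I + 1) = 2(743 − 740 + 1) = 8.

8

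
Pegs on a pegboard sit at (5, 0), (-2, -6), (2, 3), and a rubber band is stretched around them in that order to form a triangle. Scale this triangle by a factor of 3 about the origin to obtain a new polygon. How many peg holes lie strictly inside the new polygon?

The shoelace formula gives twice the area as |[5·(-6) − (-2)·0] + [(-2)·3 − 2·(-6)] + [2·0 − 5·3]| = 39, so the area is 39/2.
Along each edge there are gcd(|Δx|,|Δy|)+1 lattice points, so counting each shared vertex once the boundary has gcd(7,6) + gcd(4,9) + gcd(3,3) = 1+1+3 = 5.
Scaling by 3 multiplies the area by 3² = 9 (so the new area is 351/2) and multiplies the boundary lattice-point count by 3, giving 15.
By Pick's theorem, the interior count of the dilated polygon is 351/2 − 15/2 + 1 = 169.

169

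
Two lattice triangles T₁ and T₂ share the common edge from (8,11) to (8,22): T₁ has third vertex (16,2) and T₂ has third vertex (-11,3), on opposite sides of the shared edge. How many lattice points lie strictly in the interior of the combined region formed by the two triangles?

The union is the simple quadrilateral with vertices (8,11), (16,2), (8,22), (-11,3) in order.
By the shoelace formula, twice the signed area is |[8·2 − 16·11] + [16·22 − 8·2] + [8·3 − (-11)·22] + [(-11)·11 − 8·3]| = 297, so the area is 148.5.
Summing gcd(|Δx|,|Δy|) over the edges gives the boundary count: gcd(8,9) + gcd(8,20) + gcd(19,19) + gcd(19,8) = 1+4+19+1 = 25.
By Pick's theorem I = A − B/2 + 1 = 148.5 − 25/2 + 1 = 137.

137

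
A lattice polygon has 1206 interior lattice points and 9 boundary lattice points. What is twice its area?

2419

By Pick's theorem, A = I + B/2 − 1 = 1206 + 9/2 − 1 = 2419/2.
Hence 2A = 2419.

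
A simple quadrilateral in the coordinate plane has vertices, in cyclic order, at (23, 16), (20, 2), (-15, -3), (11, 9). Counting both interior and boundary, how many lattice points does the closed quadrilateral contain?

224

Using the shoelace formula, 2A = |(23·2 − 20·16) + (20·(-3) − (-15)·2) + ((-15)·9 − 11·(-3)) + (11·16 − 23·9)| = 437, so the area is 437/2.
Summing gcd(|Δx|,|Δy|) over the edges gives the boundary count: gcd(3,14) + gcd(35,5) + gcd(26,12) + gcd(12,7) = 1+5+2+1 = 9.
Pick's theorem gives I = A − B/2 + 1 = 437/2 − 9/2 + 1 = 215, so the closed region contains I + B = 215 + 9 = 224 lattice points.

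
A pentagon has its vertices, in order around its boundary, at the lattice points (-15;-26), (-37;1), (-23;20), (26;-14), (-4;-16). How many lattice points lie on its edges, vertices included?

6

The number of boundary lattice points is Σ gcd(|Δx|,|Δy|) = gcd(22,27) + gcd(14,19) + gcd(49,34) + gcd(30,2) + gcd(11,10) = 1+1+1+2+1 = 6.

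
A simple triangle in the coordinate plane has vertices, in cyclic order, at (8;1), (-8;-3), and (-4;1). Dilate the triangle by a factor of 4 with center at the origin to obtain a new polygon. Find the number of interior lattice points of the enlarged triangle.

The shoelace formula gives twice the area as |[8·(-3) − (-8)·1] + [(-8)·1 − (-4)·(-3)] + [(-4)·1 − 8·1]| = 48, so the area is 24.
The number of boundary lattice points is Σ gcd(|Δx|,|Δy|) = gcd(16,4) + gcd(4,4) + gcd(12,0) = 4+4+12 = 20.
Scaling by 4 multiplies the area by 4² = 16 (so the new area is 384) and multiplies the boundary lattice-point count by 4, giving 80.
By Pick's theorem, the interior count of the dilated polygon is 384 − 80/2 + 1 = 345.

345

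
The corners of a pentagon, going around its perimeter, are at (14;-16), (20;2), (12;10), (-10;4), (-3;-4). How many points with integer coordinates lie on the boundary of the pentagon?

Along each edge there are gcd(|Δx|,|Δy|)+1 lattice points, so counting each shared vertex once the boundary has gcd(6,18) + gcd(8,8) + gcd(22,6) + gcd(7,8) + gcd(17,12) = 6+8+2+1+1 = 18.

18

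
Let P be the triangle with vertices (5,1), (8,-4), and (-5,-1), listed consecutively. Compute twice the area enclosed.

Using the shoelace formula, 2A = |(5·(-4) − 8·1) + (8·(-1) − (-5)·(-4)) + ((-5)·1 − 5·(-1))| = 56, so the area is 28.

56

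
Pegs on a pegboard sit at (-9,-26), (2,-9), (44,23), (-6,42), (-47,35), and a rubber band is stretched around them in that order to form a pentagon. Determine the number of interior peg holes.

2929

By the shoelace formula, twice the signed area is |[(-9)·(-9) − 2·(-26)] + [2·23 − 44·(-9)] + [44·42 − (-6)·23] + [(-6)·35 − (-47)·42] + [(-47)·(-26) − (-9)·35]| = 5862, so the area is 2931.
The number of boundary lattice points is Σ gcd(|Δx|,|Δy|) = gcd(11,17) + gcd(42,32) + gcd(50,19) + gcd(41,7) + gcd(38,61) = 1+2+1+1+1 = 6.
By Pick's theorem A = I + B/2 − 1, so I = 2931 − 6/2 + 1 = 2929.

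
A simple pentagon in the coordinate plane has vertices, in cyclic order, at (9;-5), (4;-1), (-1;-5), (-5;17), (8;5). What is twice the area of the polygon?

298

By the shoelace formula, twice the signed area is |(9·(-1) − 4·(-5)) + (4·(-5) − (-1)·(-1)) + ((-1)·17 − (-5)·(-5)) + ((-5)·5 − 8·17) + (8·(-5) − 9·5)| = 298, so the area is 149.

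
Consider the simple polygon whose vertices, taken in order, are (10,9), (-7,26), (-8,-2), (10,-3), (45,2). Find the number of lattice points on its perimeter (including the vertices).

Along each edge there are gcd(|Δx|,|Δy|)+1 lattice points, so counting each shared vertex once the boundary has gcd(17,17) + gcd(1,28) + gcd(18,1) + gcd(35,5) + gcd(35,7) = 17+1+1+5+7 = 31.

31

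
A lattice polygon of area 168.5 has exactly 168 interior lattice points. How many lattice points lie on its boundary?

3

Pick's theorem gives A = I + B/2 − 1, so B = 2(A − I + 1) = 2(168.5 − 168 + 1) = 3.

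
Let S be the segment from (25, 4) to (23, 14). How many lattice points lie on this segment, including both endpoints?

3

The number of lattice points on a segment between lattice points is gcd(|Δx|,|Δy|) + 1 = gcd(2,10) + 1 = 2 + 1 = 3.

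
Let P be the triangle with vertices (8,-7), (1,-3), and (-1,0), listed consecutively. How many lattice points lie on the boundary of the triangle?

3

Along each edge there are gcd(|Δx|,|Δy|)+1 lattice points, so counting each shared vertex once the boundary has gcd(7,4) + gcd(2,3) + gcd(9,7) = 1+1+1 = 3.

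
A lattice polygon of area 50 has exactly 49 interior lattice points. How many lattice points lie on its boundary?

4

Pick's theorem gives A = I + B/2 − 1, so B = 2(A − I + 1) = 2(50 − 49 + 1) = 4.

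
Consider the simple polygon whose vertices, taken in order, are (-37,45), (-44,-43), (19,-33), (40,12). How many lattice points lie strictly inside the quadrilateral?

4809

By the shoelace formula, twice the signed area is |[(-37)·(-43) − (-44)·45] + [(-44)·(-33) − 19·(-43)] + [19·12 − 40·(-33)] + [40·45 − (-37)·12]| = 9632, so the area is 4816.
Along each edge there are gcd(|Δx|,|Δy|)+1 lattice points, so counting each shared vertex once the boundary has gcd(7,88) + gcd(63,10) + gcd(21,45) + gcd(77,33) = 1+1+3+11 = 16.
By Pick's theorem A = I + B/2 − 1, so I = 4816 − 16/2 + 1 = 4809.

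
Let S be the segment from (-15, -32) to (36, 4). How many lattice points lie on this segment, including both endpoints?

4

The number of lattice points on a segment between lattice points is gcd(|Δx|,|Δy|) + 1 = gcd(51,36) + 1 = 3 + 1 = 4.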